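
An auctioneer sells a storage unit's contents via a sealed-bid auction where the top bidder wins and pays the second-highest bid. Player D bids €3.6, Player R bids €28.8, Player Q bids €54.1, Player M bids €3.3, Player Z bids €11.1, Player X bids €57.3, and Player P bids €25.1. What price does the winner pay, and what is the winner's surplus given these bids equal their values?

Bids in descending order: Player X €57.3 > Player Q €54.1 > Player R €28.8 > Player P €25.1 > Player Z €11.1 > Player D €3.6 > Player M €3.3.
Player X is the highest bidder, so Player X wins.
Under the second-price rule, the price is the second-highest bid: €54.1.
Surplus = €57.3 − €54.1 = €3.2.

Price €54.1; surplus €3.2.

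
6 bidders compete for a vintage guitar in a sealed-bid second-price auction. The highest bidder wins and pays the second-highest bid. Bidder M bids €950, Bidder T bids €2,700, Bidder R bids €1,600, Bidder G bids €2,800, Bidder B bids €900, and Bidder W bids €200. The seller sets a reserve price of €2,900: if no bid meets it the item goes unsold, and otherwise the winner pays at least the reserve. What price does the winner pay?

unsold

Ordered from highest: Bidder G €2,800 > Bidder T €2,700 > Bidder R €1,600 > Bidder M €950 > Bidder B €900 > Bidder W €200.
The top bid €2,800 is below the reserve €2,900, so the item goes unsold and nothing is paid.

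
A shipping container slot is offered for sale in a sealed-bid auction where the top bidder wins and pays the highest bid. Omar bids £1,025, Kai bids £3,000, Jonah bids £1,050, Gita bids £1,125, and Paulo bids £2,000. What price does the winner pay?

Price paid: £3,000.

Ordered from highest: Kai £3,000 > Paulo £2,000 > Gita £1,125 > Jonah £1,050 > Omar £1,025.
Kai is the highest bidder, so Kai wins.
Under the first-price rule, the price is the highest bid: £3,000.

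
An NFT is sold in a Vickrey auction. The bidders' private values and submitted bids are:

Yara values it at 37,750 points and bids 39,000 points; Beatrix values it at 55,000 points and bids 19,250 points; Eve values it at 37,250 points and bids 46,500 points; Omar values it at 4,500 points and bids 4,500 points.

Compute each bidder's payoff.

Bids in descending order: Eve 46,500 points > Yara 39,000 points > Beatrix 19,250 points > Omar 4,500 points.
Eve has the top bid and wins; the price is the second-highest bid, 39,000 points.
Eve's payoff = 37,250 points − 39,000 points = -1,750 points. All other bidders lose, so their payoff is 0.

Payoffs: Yara 0 points, Beatrix 0 points, Eve -1,750 points, Omar 0 points.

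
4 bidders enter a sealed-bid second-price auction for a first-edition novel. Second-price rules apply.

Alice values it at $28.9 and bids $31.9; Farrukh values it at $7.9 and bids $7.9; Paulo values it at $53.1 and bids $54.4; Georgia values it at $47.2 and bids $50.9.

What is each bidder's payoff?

Ranking the bids: Paulo $54.4 > Georgia $50.9 > Alice $31.9 > Farrukh $7.9.
Paulo has the top bid and wins; the price is the second-highest bid, $50.9.
Paulo's payoff = $53.1 − $50.9 = $2.2. All other bidders lose, so their payoff is 0.

Alice $0.0, Farrukh $0.0, Paulo $2.2, Georgia $0.0.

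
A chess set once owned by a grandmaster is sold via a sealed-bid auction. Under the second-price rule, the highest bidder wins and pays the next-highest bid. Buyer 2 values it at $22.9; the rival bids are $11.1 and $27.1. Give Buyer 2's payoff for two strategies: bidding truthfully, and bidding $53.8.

(a) $0.0  (b) -$4.2

The highest competing bid is $27.1.
Bidding truthfully at $22.9: the top bid is $27.1 (a rival), so Buyer 2 loses. Payoff = $0.0.
Bidding $53.8: Buyer 2 has the top bid, wins, and pays the second-highest bid $27.1. Payoff = $22.9 − $27.1 = -$4.2.
Deviating from a truthful bid can only lose payoff in a second-price auction — never gain.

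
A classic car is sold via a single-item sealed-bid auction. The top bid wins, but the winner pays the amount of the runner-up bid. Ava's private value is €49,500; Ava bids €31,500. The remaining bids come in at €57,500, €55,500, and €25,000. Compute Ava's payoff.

Highest competing bid: €57,500.
Ava's bid €31,500 is not the highest, so Ava loses, pays nothing, and earns zero payoff.

Ava's payoff: €0.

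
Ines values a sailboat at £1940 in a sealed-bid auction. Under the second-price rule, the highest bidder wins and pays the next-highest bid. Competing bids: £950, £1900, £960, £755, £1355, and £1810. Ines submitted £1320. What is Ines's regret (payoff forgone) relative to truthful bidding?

The highest competing bid is £1900.
Bidding truthfully at £1940: Ines has the top bid, wins, and pays the second-highest bid £1900. Payoff = £1940 − £1900 = £40.
Bidding £1320: the top bid is £1900 (a rival), so Ines loses. Payoff = £0.
Regret = truthful payoff − actual payoff = £40 − £0 = £40.
Deviating from a truthful bid can only lose payoff in a second-price auction — never gain.

£40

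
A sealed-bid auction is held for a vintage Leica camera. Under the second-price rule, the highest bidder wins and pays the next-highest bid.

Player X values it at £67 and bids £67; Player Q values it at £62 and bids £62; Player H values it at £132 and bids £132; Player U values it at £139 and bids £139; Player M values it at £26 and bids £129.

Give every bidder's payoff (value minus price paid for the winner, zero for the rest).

Payoffs: Player X £0, Player Q £0, Player H £0, Player U £7, Player M £0.

Ordered from highest: Player U £139 > Player H £132 > Player M £129 > Player X £67 > Player Q £62.
Player U has the top bid and wins; the price is the second-highest bid, £132.
Player U's payoff = £139 − £132 = £7. All other bidders lose, so their payoff is 0.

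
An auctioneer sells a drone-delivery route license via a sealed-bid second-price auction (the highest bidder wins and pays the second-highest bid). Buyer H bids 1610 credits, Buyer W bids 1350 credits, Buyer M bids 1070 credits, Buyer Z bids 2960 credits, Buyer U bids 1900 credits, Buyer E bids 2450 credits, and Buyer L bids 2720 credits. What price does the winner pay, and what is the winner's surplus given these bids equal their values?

Price 2720 credits; surplus 240 credits.

Sorted high to low: Buyer Z 2960 credits, then Buyer L 2720 credits, then Buyer E 2450 credits, then Buyer U 1900 credits, then Buyer H 1610 credits, then Buyer W 1350 credits, then Buyer M 1070 credits.
Buyer Z is the highest bidder, so Buyer Z wins.
Under the second-price rule, the price is the second-highest bid: 2720 credits.
Surplus = 2960 credits − 2720 credits = 240 credits.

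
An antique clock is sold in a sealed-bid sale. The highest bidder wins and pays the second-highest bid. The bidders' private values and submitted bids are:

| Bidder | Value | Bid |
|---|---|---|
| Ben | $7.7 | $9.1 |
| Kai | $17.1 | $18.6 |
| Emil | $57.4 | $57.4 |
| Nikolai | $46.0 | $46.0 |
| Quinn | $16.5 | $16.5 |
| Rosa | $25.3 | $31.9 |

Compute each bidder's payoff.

Payoffs: Ben $0.0, Kai $0.0, Emil $11.4, Nikolai $0.0, Quinn $0.0, Rosa $0.0.

Sorted high to low: Emil $57.4 > Nikolai $46.0 > Rosa $31.9 > Kai $18.6 > Quinn $16.5 > Ben $9.1.
Emil has the top bid and wins; the price is the second-highest bid, $46.0.
Emil's payoff = $57.4 − $46.0 = $11.4. All other bidders lose, so their payoff is 0.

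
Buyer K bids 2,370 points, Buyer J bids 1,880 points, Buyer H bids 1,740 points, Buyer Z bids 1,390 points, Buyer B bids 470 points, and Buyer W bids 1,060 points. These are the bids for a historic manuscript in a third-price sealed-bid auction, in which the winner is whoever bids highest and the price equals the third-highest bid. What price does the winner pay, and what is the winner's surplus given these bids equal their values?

The winner pays 1,740 points for a surplus of 630 points.

Bids in descending order: Buyer K 2,370 points, then Buyer J 1,880 points, then Buyer H 1,740 points, then Buyer Z 1,390 points, then Buyer W 1,060 points, then Buyer B 470 points.
Buyer K is the highest bidder, so Buyer K wins.
Under the third-price rule, the price is the third-highest bid: 1,740 points.
Surplus = 2,370 points − 1,740 points = 630 points.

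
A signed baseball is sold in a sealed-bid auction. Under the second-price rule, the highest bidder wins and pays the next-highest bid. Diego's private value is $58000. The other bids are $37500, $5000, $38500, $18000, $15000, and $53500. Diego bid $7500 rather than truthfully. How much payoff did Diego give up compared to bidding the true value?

The highest competing bid is $53500.
Bidding truthfully at $58000: Diego has the top bid, wins, and pays the second-highest bid $53500. Payoff = $58000 − $53500 = $4500.
Bidding $7500: the top bid is $53500 (a rival), so Diego loses. Payoff = $0.
Regret = truthful payoff − actual payoff = $4500 − $0 = $4500.
Deviating from a truthful bid can only lose payoff in a second-price auction — never gain.

Payoff forgone: $4500.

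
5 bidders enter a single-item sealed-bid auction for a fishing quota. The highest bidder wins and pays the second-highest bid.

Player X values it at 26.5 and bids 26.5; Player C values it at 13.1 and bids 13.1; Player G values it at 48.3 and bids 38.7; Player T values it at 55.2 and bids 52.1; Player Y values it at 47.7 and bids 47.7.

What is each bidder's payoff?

Player X 0.0, Player C 0.0, Player G 0.0, Player T 7.5, Player Y 0.0.

Ranking the bids: Player T 52.1 > Player Y 47.7 > Player G 38.7 > Player X 26.5 > Player C 13.1.
Player T has the top bid and wins; the price is the second-highest bid, 47.7.
Player T's payoff = 55.2 − 47.7 = 7.5. All other bidders lose, so their payoff is 0.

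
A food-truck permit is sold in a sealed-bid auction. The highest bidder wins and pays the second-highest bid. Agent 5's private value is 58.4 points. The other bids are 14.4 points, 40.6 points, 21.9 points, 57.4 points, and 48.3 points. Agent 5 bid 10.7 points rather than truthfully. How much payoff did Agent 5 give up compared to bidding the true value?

The highest competing bid is 57.4 points.
Bidding truthfully at 58.4 points: Agent 5 has the top bid, wins, and pays the second-highest bid 57.4 points. Payoff = 58.4 points − 57.4 points = 1.0 points.
Bidding 10.7 points: the top bid is 57.4 points (a rival), so Agent 5 loses. Payoff = 0.0 points.
Regret = truthful payoff − actual payoff = 1.0 points − 0.0 points = 1.0 points.

Regret: 1.0 points.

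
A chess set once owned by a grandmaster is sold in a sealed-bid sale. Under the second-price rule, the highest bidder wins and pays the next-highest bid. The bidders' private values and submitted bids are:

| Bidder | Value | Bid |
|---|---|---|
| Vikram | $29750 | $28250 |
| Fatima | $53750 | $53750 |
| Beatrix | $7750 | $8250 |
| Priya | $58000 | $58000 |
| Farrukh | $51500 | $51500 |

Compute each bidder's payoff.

Vikram $0, Fatima $0, Beatrix $0, Priya $4250, Farrukh $0.

Bids in descending order: Priya $58000, then Fatima $53750, then Farrukh $51500, then Vikram $28250, then Beatrix $8250.
Priya has the top bid and wins; the price is the second-highest bid, $53750.
Priya's payoff = $58000 − $53750 = $4250. All other bidders lose, so their payoff is 0.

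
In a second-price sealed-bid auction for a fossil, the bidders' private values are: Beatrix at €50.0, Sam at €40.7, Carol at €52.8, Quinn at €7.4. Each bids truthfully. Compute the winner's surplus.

Surplus = €2.8.

Bids in descending order: Carol €52.8; Beatrix €50.0; Sam €40.7; Quinn €7.4.
Carol wins with the top bid and pays the second-highest, €50.0.
Surplus = €52.8 − €50.0 = €2.8.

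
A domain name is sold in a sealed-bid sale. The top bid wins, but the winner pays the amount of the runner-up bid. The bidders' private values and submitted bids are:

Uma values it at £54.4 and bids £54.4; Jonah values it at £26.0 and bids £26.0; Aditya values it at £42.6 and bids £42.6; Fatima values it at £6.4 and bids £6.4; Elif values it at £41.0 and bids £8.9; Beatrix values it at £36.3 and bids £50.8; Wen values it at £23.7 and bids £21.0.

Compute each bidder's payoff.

Payoffs: Uma £3.6, Jonah £0.0, Aditya £0.0, Fatima £0.0, Elif £0.0, Beatrix £0.0, Wen £0.0.

Ordered from highest: Uma £54.4 > Beatrix £50.8 > Aditya £42.6 > Jonah £26.0 > Wen £21.0 > Elif £8.9 > Fatima £6.4.
Uma has the top bid and wins; the price is the second-highest bid, £50.8.
Uma's payoff = £54.4 − £50.8 = £3.6. All other bidders lose, so their payoff is 0.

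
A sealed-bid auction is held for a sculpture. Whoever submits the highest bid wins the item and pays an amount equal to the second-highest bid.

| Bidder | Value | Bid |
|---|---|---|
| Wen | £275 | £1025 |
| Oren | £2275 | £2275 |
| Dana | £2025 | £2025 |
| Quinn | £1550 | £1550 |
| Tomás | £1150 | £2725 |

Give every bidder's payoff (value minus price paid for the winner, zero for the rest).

Payoffs: Wen £0, Oren £0, Dana £0, Quinn £0, Tomás -£1125.

Ordered from highest: Tomás £2725 > Oren £2275 > Dana £2025 > Quinn £1550 > Wen £1025.
Tomás has the top bid and wins; the price is the second-highest bid, £2275.
Tomás's payoff = £1150 − £2275 = -£1125. All other bidders lose, so their payoff is 0.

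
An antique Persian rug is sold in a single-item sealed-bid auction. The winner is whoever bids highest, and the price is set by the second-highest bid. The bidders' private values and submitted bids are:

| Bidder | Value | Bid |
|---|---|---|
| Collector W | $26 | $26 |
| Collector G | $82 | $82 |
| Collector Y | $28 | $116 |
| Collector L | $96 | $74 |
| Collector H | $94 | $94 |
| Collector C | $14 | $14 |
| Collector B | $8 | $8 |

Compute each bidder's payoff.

Bids in descending order: Collector Y $116; Collector H $94; Collector G $82; Collector L $74; Collector W $26; Collector C $14; Collector B $8.
Collector Y has the top bid and wins; the price is the second-highest bid, $94.
Collector Y's payoff = $28 − $94 = -$66. All other bidders lose, so their payoff is 0.

Payoffs: Collector W $0, Collector G $0, Collector Y -$66, Collector L $0, Collector H $0, Collector C $0, Collector B $0.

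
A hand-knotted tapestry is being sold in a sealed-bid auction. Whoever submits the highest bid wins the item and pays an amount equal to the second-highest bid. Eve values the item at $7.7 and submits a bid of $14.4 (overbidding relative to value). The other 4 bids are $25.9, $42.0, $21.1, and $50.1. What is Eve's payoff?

Payoff = $0.0.

Highest competing bid: $50.1.
Eve's bid $14.4 is not the highest, so Eve loses, pays nothing, and earns zero payoff.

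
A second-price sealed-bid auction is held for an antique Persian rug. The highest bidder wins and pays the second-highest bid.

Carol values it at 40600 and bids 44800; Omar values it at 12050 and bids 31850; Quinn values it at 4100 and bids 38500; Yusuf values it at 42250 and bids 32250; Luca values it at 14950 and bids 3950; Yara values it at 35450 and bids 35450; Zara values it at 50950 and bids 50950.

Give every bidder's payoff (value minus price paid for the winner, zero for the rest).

Carol 0, Omar 0, Quinn 0, Yusuf 0, Luca 0, Yara 0, Zara 6150.

Ordered from highest: Zara 50950, then Carol 44800, then Quinn 38500, then Yara 35450, then Yusuf 32250, then Omar 31850, then Luca 3950.
Zara has the top bid and wins; the price is the second-highest bid, 44800.
Zara's payoff = 50950 − 44800 = 6150. All other bidders lose, so their payoff is 0.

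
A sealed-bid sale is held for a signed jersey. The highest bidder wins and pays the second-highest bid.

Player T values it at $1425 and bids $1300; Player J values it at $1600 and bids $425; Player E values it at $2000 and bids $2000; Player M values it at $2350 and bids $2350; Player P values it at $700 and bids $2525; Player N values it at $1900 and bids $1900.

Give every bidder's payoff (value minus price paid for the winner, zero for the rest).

Payoffs: Player T $0, Player J $0, Player E $0, Player M $0, Player P -$1650, Player N $0.

Bids in descending order: Player P $2525 > Player M $2350 > Player E $2000 > Player N $1900 > Player T $1300 > Player J $425.
Player P has the top bid and wins; the price is the second-highest bid, $2350.
Player P's payoff = $700 − $2350 = -$1650. All other bidders lose, so their payoff is 0.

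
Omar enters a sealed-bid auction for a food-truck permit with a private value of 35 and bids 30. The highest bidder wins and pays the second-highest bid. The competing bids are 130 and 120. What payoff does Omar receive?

Highest competing bid: 130.
Omar's bid 30 is not the highest, so Omar loses, pays nothing, and earns zero payoff.

0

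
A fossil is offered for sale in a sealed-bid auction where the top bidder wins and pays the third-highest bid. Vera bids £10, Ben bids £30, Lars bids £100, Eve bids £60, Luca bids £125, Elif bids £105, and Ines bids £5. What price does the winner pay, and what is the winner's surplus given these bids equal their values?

The winner pays £100 for a surplus of £25.

Ordered from highest: Luca £125 > Elif £105 > Lars £100 > Eve £60 > Ben £30 > Vera £10 > Ines £5.
Luca is the highest bidder, so Luca wins.
Under the third-price rule, the price is the third-highest bid: £100.
Surplus = £125 − £100 = £25.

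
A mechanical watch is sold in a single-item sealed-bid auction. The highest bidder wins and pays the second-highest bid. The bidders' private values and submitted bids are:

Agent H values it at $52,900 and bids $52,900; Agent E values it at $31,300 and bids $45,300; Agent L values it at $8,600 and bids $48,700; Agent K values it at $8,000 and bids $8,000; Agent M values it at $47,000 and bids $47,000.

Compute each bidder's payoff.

Bids in descending order: Agent H $52,900; Agent L $48,700; Agent M $47,000; Agent E $45,300; Agent K $8,000.
Agent H has the top bid and wins; the price is the second-highest bid, $48,700.
Agent H's payoff = $52,900 − $48,700 = $4,200. All other bidders lose, so their payoff is 0.

Payoffs: Agent H $4,200, Agent E $0, Agent L $0, Agent K $0, Agent M $0.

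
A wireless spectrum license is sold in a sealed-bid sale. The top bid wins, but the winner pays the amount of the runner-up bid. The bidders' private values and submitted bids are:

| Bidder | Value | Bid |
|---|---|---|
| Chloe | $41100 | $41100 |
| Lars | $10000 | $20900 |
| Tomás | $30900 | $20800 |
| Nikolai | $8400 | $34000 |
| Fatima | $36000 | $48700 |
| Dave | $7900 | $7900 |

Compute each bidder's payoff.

Sorted high to low: Fatima $48700 > Chloe $41100 > Nikolai $34000 > Lars $20900 > Tomás $20800 > Dave $7900.
Fatima has the top bid and wins; the price is the second-highest bid, $41100.
Fatima's payoff = $36000 − $41100 = -$5100. All other bidders lose, so their payoff is 0.

Payoffs: Chloe $0, Lars $0, Tomás $0, Nikolai $0, Fatima -$5100, Dave $0.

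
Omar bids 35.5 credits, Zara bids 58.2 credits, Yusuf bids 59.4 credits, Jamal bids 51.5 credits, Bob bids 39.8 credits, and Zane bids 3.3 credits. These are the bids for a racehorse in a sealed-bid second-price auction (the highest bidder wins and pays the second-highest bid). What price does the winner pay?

Price paid: 58.2 credits.

Sorted high to low: Yusuf 59.4 credits, then Zara 58.2 credits, then Jamal 51.5 credits, then Bob 39.8 credits, then Omar 35.5 credits, then Zane 3.3 credits.
Yusuf is the highest bidder, so Yusuf wins.
Under the second-price rule, the price is the second-highest bid: 58.2 credits.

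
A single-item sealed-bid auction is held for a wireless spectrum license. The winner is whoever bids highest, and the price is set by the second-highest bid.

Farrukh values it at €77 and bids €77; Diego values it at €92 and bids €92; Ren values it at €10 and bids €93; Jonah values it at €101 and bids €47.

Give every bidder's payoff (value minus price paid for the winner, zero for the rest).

Farrukh €0, Diego €0, Ren -€82, Jonah €0.

Bids in descending order: Ren €93; Diego €92; Farrukh €77; Jonah €47.
Ren has the top bid and wins; the price is the second-highest bid, €92.
Ren's payoff = €10 − €92 = -€82. All other bidders lose, so their payoff is 0.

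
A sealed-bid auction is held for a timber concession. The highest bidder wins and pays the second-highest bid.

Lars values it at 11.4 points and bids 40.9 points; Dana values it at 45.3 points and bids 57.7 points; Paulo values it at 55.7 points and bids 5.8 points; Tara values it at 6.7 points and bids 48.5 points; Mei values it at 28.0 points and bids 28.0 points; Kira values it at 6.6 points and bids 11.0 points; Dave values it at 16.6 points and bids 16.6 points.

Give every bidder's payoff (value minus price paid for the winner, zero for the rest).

Payoffs: Lars 0.0 points, Dana -3.2 points, Paulo 0.0 points, Tara 0.0 points, Mei 0.0 points, Kira 0.0 points, Dave 0.0 points.

Ordered from highest: Dana 57.7 points; Tara 48.5 points; Lars 40.9 points; Mei 28.0 points; Dave 16.6 points; Kira 11.0 points; Paulo 5.8 points.
Dana has the top bid and wins; the price is the second-highest bid, 48.5 points.
Dana's payoff = 45.3 points − 48.5 points = -3.2 points. All other bidders lose, so their payoff is 0.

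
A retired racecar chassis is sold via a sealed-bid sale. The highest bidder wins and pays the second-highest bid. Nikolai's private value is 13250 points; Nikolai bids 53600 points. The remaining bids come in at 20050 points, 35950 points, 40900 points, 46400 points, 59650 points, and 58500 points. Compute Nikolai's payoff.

Highest competing bid: 59650 points.
Nikolai's bid 53600 points is not the highest, so Nikolai loses, pays nothing, and earns zero payoff.

0 points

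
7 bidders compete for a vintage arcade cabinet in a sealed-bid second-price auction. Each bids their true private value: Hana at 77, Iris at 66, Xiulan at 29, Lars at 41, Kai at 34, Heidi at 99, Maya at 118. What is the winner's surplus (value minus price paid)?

Bids in descending order: Maya 118, then Heidi 99, then Hana 77, then Iris 66, then Lars 41, then Kai 34, then Xiulan 29.
Maya wins with the top bid and pays the second-highest, 99.
Surplus = 118 − 99 = 19.

Winner's surplus: 19.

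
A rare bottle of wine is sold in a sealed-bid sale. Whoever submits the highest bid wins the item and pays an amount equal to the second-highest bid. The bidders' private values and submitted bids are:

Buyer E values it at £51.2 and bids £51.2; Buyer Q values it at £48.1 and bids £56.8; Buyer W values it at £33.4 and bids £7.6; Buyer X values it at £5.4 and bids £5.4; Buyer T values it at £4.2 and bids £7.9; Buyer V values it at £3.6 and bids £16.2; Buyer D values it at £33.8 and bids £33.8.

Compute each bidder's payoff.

Buyer E £0.0, Buyer Q -£3.1, Buyer W £0.0, Buyer X £0.0, Buyer T £0.0, Buyer V £0.0, Buyer D £0.0.

Bids in descending order: Buyer Q £56.8 > Buyer E £51.2 > Buyer D £33.8 > Buyer V £16.2 > Buyer T £7.9 > Buyer W £7.6 > Buyer X £5.4.
Buyer Q has the top bid and wins; the price is the second-highest bid, £51.2.
Buyer Q's payoff = £48.1 − £51.2 = -£3.1. All other bidders lose, so their payoff is 0.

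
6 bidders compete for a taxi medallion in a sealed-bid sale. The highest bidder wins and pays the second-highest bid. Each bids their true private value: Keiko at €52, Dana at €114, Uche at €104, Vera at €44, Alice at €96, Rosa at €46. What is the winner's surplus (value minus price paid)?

Surplus = €10.

Ordered from highest: Dana €114 > Uche €104 > Alice €96 > Keiko €52 > Rosa €46 > Vera €44.
Dana wins with the top bid and pays the second-highest, €104.
Surplus = €114 − €104 = €10.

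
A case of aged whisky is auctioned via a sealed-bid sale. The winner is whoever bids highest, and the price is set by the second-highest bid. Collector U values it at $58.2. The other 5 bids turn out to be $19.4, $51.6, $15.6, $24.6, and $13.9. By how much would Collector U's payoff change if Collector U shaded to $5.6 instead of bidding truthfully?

The highest competing bid is $51.6.
Bidding truthfully at $58.2: Collector U has the top bid, wins, and pays the second-highest bid $51.6. Payoff = $58.2 − $51.6 = $6.6.
Bidding $5.6: the top bid is $51.6 (a rival), so Collector U loses. Payoff = $0.0.
Change = $0.0 − $6.6 = -$6.6.

-$6.6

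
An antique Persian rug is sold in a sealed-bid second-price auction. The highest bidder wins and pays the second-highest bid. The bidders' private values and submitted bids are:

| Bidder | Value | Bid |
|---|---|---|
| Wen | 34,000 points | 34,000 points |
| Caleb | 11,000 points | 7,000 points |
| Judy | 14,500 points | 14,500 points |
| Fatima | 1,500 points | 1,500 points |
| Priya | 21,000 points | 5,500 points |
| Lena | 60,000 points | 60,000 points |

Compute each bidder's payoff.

Wen 0 points, Caleb 0 points, Judy 0 points, Fatima 0 points, Priya 0 points, Lena 26,000 points.

Ordered from highest: Lena 60,000 points, then Wen 34,000 points, then Judy 14,500 points, then Caleb 7,000 points, then Priya 5,500 points, then Fatima 1,500 points.
Lena has the top bid and wins; the price is the second-highest bid, 34,000 points.
Lena's payoff = 60,000 points − 34,000 points = 26,000 points. All other bidders lose, so their payoff is 0.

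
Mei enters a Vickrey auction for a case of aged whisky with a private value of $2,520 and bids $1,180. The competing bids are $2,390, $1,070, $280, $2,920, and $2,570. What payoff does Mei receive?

Highest competing bid: $2,920.
Mei's bid $1,180 is not the highest, so Mei loses, pays nothing, and earns zero payoff.

Mei's payoff: $0.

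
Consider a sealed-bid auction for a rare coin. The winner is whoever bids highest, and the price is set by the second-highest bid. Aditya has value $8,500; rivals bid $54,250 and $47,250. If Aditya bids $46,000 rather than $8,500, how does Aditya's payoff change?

Change in payoff: $0.

The highest competing bid is $54,250.
Bidding truthfully at $8,500: the top bid is $54,250 (a rival), so Aditya loses. Payoff = $0.
Bidding $46,000: the top bid is $54,250 (a rival), so Aditya loses. Payoff = $0.
Change = $0 − $0 = $0.
The bid only affects whether you win, not the price — here both bids land on the same side of the top rival bid, so the deviation is payoff-neutral.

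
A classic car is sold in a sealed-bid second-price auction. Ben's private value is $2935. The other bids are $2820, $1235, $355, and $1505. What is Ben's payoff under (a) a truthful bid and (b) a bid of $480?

(a) $115  (b) $0

The highest competing bid is $2820.
Bidding truthfully at $2935: Ben has the top bid, wins, and pays the second-highest bid $2820. Payoff = $2935 − $2820 = $115.
Bidding $480: the top bid is $2820 (a rival), so Ben loses. Payoff = $0.
This is the dominant-strategy logic: truthful bidding weakly beats any alternative.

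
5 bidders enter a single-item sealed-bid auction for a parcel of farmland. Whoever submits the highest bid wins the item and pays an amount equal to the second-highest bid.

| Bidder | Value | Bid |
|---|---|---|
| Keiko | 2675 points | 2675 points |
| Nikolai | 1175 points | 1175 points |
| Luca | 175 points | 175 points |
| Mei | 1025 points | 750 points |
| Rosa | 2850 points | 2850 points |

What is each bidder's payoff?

Bids in descending order: Rosa 2850 points; Keiko 2675 points; Nikolai 1175 points; Mei 750 points; Luca 175 points.
Rosa has the top bid and wins; the price is the second-highest bid, 2675 points.
Rosa's payoff = 2850 points − 2675 points = 175 points. All other bidders lose, so their payoff is 0.

Keiko 0 points, Nikolai 0 points, Luca 0 points, Mei 0 points, Rosa 175 points.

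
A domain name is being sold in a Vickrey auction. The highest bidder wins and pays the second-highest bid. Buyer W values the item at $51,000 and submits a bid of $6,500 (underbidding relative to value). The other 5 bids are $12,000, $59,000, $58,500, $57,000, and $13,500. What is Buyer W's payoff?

$0

Highest competing bid: $59,000.
Buyer W's bid $6,500 is not the highest, so Buyer W loses, pays nothing, and earns zero payoff.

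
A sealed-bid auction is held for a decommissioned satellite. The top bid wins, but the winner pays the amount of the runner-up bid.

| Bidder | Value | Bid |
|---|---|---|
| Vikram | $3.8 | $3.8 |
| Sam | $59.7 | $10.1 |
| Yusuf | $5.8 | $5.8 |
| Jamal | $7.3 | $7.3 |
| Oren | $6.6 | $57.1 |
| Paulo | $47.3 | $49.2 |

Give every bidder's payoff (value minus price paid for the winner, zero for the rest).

Vikram $0.0, Sam $0.0, Yusuf $0.0, Jamal $0.0, Oren -$42.6, Paulo $0.0.

Bids in descending order: Oren $57.1, then Paulo $49.2, then Sam $10.1, then Jamal $7.3, then Yusuf $5.8, then Vikram $3.8.
Oren has the top bid and wins; the price is the second-highest bid, $49.2.
Oren's payoff = $6.6 − $49.2 = -$42.6. All other bidders lose, so their payoff is 0.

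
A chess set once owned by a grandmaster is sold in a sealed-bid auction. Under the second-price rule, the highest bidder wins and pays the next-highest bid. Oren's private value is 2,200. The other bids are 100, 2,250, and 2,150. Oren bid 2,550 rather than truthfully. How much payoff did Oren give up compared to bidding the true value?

The highest competing bid is 2,250.
Bidding truthfully at 2,200: the top bid is 2,250 (a rival), so Oren loses. Payoff = 0.
Bidding 2,550: Oren has the top bid, wins, and pays the second-highest bid 2,250. Payoff = 2,200 − 2,250 = -50.
Regret = truthful payoff − actual payoff = 0 − -50 = 50.
This is the dominant-strategy logic: truthful bidding weakly beats any alternative.

50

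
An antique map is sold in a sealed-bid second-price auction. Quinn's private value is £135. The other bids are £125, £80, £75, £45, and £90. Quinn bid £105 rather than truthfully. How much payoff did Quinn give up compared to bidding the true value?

£10

The highest competing bid is £125.
Bidding truthfully at £135: Quinn has the top bid, wins, and pays the second-highest bid £125. Payoff = £135 − £125 = £10.
Bidding £105: the top bid is £125 (a rival), so Quinn loses. Payoff = £0.
Regret = truthful payoff − actual payoff = £10 − £0 = £10.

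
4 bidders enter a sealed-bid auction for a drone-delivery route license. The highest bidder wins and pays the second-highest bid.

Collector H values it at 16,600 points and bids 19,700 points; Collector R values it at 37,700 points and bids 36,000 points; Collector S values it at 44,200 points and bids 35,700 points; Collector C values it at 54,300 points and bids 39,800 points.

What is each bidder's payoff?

Payoffs: Collector H 0 points, Collector R 0 points, Collector S 0 points, Collector C 18,300 points.

Ranking the bids: Collector C 39,800 points > Collector R 36,000 points > Collector S 35,700 points > Collector H 19,700 points.
Collector C has the top bid and wins; the price is the second-highest bid, 36,000 points.
Collector C's payoff = 54,300 points − 36,000 points = 18,300 points. All other bidders lose, so their payoff is 0.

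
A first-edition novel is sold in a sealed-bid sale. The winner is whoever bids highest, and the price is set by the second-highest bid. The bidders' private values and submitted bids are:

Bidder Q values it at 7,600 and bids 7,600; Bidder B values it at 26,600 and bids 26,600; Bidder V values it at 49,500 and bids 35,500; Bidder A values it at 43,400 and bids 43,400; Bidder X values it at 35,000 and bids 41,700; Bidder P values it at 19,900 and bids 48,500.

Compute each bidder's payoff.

Payoffs: Bidder Q 0, Bidder B 0, Bidder V 0, Bidder A 0, Bidder X 0, Bidder P -23,500.

Sorted high to low: Bidder P 48,500, then Bidder A 43,400, then Bidder X 41,700, then Bidder V 35,500, then Bidder B 26,600, then Bidder Q 7,600.
Bidder P has the top bid and wins; the price is the second-highest bid, 43,400.
Bidder P's payoff = 19,900 − 43,400 = -23,500. All other bidders lose, so their payoff is 0.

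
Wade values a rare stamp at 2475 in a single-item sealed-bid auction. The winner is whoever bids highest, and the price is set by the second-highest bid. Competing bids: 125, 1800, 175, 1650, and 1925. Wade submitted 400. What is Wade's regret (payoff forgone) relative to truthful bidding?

550

The highest competing bid is 1925.
Bidding truthfully at 2475: Wade has the top bid, wins, and pays the second-highest bid 1925. Payoff = 2475 − 1925 = 550.
Bidding 400: the top bid is 1925 (a rival), so Wade loses. Payoff = 0.
Regret = truthful payoff − actual payoff = 550 − 0 = 550.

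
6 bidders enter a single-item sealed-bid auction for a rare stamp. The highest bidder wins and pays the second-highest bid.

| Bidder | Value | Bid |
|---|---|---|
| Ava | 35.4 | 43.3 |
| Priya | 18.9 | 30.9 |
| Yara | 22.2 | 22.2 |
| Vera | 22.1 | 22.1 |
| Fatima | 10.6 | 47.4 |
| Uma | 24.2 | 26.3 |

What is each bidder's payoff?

Ava 0.0, Priya 0.0, Yara 0.0, Vera 0.0, Fatima -32.7, Uma 0.0.

Sorted high to low: Fatima 47.4 > Ava 43.3 > Priya 30.9 > Uma 26.3 > Yara 22.2 > Vera 22.1.
Fatima has the top bid and wins; the price is the second-highest bid, 43.3.
Fatima's payoff = 10.6 − 43.3 = -32.7. All other bidders lose, so their payoff is 0.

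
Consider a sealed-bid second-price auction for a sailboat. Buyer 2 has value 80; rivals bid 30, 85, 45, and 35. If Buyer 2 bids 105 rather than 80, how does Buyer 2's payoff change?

The highest competing bid is 85.
Bidding truthfully at 80: the top bid is 85 (a rival), so Buyer 2 loses. Payoff = 0.
Bidding 105: Buyer 2 has the top bid, wins, and pays the second-highest bid 85. Payoff = 80 − 85 = -5.
Change = -5 − 0 = -5.
Deviating from a truthful bid can only lose payoff in a second-price auction — never gain.

Change in payoff: -5.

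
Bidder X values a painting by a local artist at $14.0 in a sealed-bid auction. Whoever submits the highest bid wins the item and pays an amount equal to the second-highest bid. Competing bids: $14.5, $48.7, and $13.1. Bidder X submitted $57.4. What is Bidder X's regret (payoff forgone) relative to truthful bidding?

Regret: $34.7.

The highest competing bid is $48.7.
Bidding truthfully at $14.0: the top bid is $48.7 (a rival), so Bidder X loses. Payoff = $0.0.
Bidding $57.4: Bidder X has the top bid, wins, and pays the second-highest bid $48.7. Payoff = $14.0 − $48.7 = -$34.7.
Regret = truthful payoff − actual payoff = $0.0 − -$34.7 = $34.7.
This is the dominant-strategy logic: truthful bidding weakly beats any alternative.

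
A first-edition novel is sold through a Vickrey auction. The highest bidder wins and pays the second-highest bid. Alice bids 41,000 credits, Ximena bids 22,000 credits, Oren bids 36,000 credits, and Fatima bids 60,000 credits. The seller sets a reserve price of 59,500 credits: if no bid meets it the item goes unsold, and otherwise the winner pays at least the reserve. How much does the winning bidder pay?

Bids in descending order: Fatima 60,000 credits; Alice 41,000 credits; Oren 36,000 credits; Ximena 22,000 credits.
Fatima has the highest bid, so Fatima wins.
The second-highest bid is 41,000 credits, but the reserve 59,500 credits is higher, so the price is the reserve.

The winner pays 59,500 credits.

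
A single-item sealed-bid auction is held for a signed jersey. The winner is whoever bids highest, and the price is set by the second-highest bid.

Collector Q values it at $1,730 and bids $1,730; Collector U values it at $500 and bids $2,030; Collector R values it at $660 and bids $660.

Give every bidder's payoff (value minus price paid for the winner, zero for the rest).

Collector Q $0, Collector U -$1,230, Collector R $0.

Bids in descending order: Collector U $2,030, then Collector Q $1,730, then Collector R $660.
Collector U has the top bid and wins; the price is the second-highest bid, $1,730.
Collector U's payoff = $500 − $1,730 = -$1,230. All other bidders lose, so their payoff is 0.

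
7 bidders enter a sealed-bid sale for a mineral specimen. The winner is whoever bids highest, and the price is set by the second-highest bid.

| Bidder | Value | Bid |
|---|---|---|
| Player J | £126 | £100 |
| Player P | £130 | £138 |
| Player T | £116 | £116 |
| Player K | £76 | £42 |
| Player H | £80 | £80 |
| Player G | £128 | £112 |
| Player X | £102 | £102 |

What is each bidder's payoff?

Sorted high to low: Player P £138, then Player T £116, then Player G £112, then Player X £102, then Player J £100, then Player H £80, then Player K £42.
Player P has the top bid and wins; the price is the second-highest bid, £116.
Player P's payoff = £130 − £116 = £14. All other bidders lose, so their payoff is 0.

Payoffs: Player J £0, Player P £14, Player T £0, Player K £0, Player H £0, Player G £0, Player X £0.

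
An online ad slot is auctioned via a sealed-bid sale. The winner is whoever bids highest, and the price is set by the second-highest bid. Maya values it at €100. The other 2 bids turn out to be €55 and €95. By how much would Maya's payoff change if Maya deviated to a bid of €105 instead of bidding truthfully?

The highest competing bid is €95.
Bidding truthfully at €100: Maya has the top bid, wins, and pays the second-highest bid €95. Payoff = €100 − €95 = €5.
Bidding €105: Maya has the top bid, wins, and pays the second-highest bid €95. Payoff = €100 − €95 = €5.
Change = €5 − €5 = €0.
The bid only affects whether you win, not the price — here both bids land on the same side of the top rival bid, so the deviation is payoff-neutral.

€0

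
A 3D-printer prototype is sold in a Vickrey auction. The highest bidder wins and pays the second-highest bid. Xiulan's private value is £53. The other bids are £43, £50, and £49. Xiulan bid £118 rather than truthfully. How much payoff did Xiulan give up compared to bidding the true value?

£0

The highest competing bid is £50.
Bidding truthfully at £53: Xiulan has the top bid, wins, and pays the second-highest bid £50. Payoff = £53 − £50 = £3.
Bidding £118: Xiulan has the top bid, wins, and pays the second-highest bid £50. Payoff = £53 − £50 = £3.
Regret = truthful payoff − actual payoff = £3 − £3 = £0.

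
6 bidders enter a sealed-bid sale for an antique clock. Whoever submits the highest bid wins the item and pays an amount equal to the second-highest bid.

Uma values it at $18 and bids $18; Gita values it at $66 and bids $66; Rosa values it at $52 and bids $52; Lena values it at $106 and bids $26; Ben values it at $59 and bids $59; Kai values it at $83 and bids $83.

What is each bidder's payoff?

Bids in descending order: Kai $83; Gita $66; Ben $59; Rosa $52; Lena $26; Uma $18.
Kai has the top bid and wins; the price is the second-highest bid, $66.
Kai's payoff = $83 − $66 = $17. All other bidders lose, so their payoff is 0.

Payoffs: Uma $0, Gita $0, Rosa $0, Lena $0, Ben $0, Kai $17.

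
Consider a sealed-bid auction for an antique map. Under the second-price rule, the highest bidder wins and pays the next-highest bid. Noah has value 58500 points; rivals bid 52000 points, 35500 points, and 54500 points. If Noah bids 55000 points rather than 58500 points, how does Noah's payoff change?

The highest competing bid is 54500 points.
Bidding truthfully at 58500 points: Noah has the top bid, wins, and pays the second-highest bid 54500 points. Payoff = 58500 points − 54500 points = 4000 points.
Bidding 55000 points: Noah has the top bid, wins, and pays the second-highest bid 54500 points. Payoff = 58500 points − 54500 points = 4000 points.
Change = 4000 points − 4000 points = 0 points.

Change in payoff: 0 points.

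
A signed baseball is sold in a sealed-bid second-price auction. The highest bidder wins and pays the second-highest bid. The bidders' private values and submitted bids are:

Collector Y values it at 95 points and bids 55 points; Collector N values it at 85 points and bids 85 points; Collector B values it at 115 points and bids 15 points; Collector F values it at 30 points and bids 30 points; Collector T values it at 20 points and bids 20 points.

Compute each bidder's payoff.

Payoffs: Collector Y 0 points, Collector N 30 points, Collector B 0 points, Collector F 0 points, Collector T 0 points.

Ranking the bids: Collector N 85 points; Collector Y 55 points; Collector F 30 points; Collector T 20 points; Collector B 15 points.
Collector N has the top bid and wins; the price is the second-highest bid, 55 points.
Collector N's payoff = 85 points − 55 points = 30 points. All other bidders lose, so their payoff is 0.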